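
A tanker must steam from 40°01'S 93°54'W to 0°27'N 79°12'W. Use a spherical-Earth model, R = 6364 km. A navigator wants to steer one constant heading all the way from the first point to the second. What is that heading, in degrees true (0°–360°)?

Meridional parts: M(φ₁)=-0.7633, M(φ₂)=+0.0079 → ΔM = +0.7711;  Δλ = +0.2566 rad
tan C = Δλ / ΔM = +0.3327 → C = 18.40°

18.4°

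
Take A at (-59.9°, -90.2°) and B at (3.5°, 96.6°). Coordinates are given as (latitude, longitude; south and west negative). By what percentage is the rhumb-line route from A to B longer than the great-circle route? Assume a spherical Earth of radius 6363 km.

24.2%

Great circle: σ = 2.1530 rad → d_gc = Rσ = 13699.6 km
Rhumb: Δφ = +1.1065, Δλ = -3.0229, Δψ = +1.3746, q = Δφ/Δψ = 0.8050 → d_rh = R√(Δφ²+q²Δλ²) = 17009.5 km
Excess = (17009.5 − 13699.6) / 13699.6 = 3309.9 / 13699.6 = 24.16% ≈ 24.2%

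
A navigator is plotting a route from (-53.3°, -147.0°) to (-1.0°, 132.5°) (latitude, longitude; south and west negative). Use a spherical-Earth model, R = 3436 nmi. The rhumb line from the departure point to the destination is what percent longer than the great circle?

2.4%

Great circle: σ = 1.4579 rad → d_gc = Rσ = 5009.5 nmi
Rhumb: Δφ = +0.9128, Δλ = -1.4050, Δψ = +1.0861, q = Δφ/Δψ = 0.8404 → d_rh = R√(Δφ²+q²Δλ²) = 5128.2 nmi
Excess = (5128.2 − 5009.5) / 5009.5 = 118.7 / 5009.5 = 2.37% ≈ 2.4%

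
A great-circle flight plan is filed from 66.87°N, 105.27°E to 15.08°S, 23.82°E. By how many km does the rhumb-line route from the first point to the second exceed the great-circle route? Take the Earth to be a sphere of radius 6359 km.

Great circle: cos σ = sin φ₁ sin φ₂ + cos φ₁ cos φ₂ cos Δλ,  σ = 1.7547 rad → d_gc = 11158.1 km
Rhumb line: Δψ = -1.8528, q = Δφ/Δψ = 0.7720, d_rh = R√(Δφ²+q²Δλ²) = 11463.9 km
Excess = 11463.9 − 11158.1 = 305.8 ≈ 306 km

306 km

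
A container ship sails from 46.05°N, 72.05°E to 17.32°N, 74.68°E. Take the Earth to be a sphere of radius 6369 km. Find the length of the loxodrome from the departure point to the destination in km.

Δψ = ln[tan(π/4+φ₂/2)/tan(π/4+φ₁/2)] = -0.6005;  Δφ = -0.5014 rad,  Δλ = +0.0459 rad
q = Δφ/Δψ = 0.8350
d = R·√(Δφ² + q²Δλ²) = 6369·0.50290 = 3203 km

3203 km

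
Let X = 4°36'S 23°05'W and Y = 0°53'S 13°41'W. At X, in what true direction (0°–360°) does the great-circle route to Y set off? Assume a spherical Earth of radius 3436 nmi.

68.7°

N = sin Δλ·cos φ₂ = +0.1633;  D = cos φ₁ sin φ₂ − sin φ₁ cos φ₂ cos Δλ = +0.0637
initial course = atan2(N, D) = 68.68°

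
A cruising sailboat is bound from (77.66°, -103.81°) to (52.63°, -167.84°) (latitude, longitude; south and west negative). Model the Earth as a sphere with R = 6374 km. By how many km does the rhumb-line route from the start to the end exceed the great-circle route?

Great circle: cos σ = sin φ₁ sin φ₂ + cos φ₁ cos φ₂ cos Δλ,  σ = 0.5860 rad → d_gc = 3735.00 km
Rhumb line: Δψ = -1.1405, q = Δφ/Δψ = 0.3830, d_rh = R√(Δφ²+q²Δλ²) = 3898.45 km
Excess = 3898.45 − 3735.00 = 163.45 ≈ 163 km

163 km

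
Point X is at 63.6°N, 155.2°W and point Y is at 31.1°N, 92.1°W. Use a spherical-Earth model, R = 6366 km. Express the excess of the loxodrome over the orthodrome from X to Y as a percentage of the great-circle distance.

3.0%

Great circle: σ = 0.8829 rad → d_gc = Rσ = 5620.5 km
Rhumb: Δφ = -0.5672, Δλ = +1.1013, Δψ = -0.8785, q = Δφ/Δψ = 0.6457 → d_rh = R√(Δφ²+q²Δλ²) = 5790.6 km
Excess = (5790.6 − 5620.5) / 5620.5 = 170.1 / 5620.5 = 3.03% ≈ 3.0%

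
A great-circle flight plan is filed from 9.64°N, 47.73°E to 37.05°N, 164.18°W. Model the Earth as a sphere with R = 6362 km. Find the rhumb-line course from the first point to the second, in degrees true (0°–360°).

Δψ = ln[tan(π/4+φ₂/2)/tan(π/4+φ₁/2)] = +0.5280
Δλ = +2.5847 rad (taken the short way round)
course = atan2(Δλ, Δψ) = 78.45°

78.5°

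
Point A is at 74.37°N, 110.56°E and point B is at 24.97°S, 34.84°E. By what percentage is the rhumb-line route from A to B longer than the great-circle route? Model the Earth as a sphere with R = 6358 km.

2.5%

Great circle: σ = 1.9244 rad → d_gc = Rσ = 12235.4 km
Rhumb: Δφ = -1.7338, Δλ = -1.3216, Δψ = -2.4363, q = Δφ/Δψ = 0.7117 → d_rh = R√(Δφ²+q²Δλ²) = 12541.0 km
Excess = (12541.0 − 12235.4) / 12235.4 = 305.6 / 12235.4 = 2.50% ≈ 2.5%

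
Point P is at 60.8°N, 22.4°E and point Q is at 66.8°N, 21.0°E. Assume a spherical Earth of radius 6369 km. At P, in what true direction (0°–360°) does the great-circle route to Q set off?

354.7°

θ = atan2( sin Δλ·cos φ₂ ,  cos φ₁ sin φ₂ − sin φ₁ cos φ₂ cos Δλ )
  = atan2(-0.0096, +0.1046) = 354.74°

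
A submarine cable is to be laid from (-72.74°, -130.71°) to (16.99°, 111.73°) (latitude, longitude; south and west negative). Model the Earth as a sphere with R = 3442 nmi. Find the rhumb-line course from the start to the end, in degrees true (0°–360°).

Δψ = ln[tan(π/4+φ₂/2)/tan(π/4+φ₁/2)] = +2.1864
Δλ = -2.0518 rad (taken the short way round)
course = atan2(Δλ, Δψ) = 316.82°

316.8°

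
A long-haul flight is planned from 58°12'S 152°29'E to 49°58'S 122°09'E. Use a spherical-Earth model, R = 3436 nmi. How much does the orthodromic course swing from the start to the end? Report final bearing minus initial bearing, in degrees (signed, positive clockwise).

+24.8°

At departure: θ₁ = atan2(sin Δλ cos φ₂, cos φ₁ sin φ₂ − sin φ₁ cos φ₂ cos Δλ) = 281.88°
At arrival: θ₂ = atan2(sin Δλ cos φ₁, −cos φ₂ sin φ₁ + sin φ₂ cos φ₁ cos Δλ) = 306.71°
Δθ = θ₂ − θ₁ = +24.8°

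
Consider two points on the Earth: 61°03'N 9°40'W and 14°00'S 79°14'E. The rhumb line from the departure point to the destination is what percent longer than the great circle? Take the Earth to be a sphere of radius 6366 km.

2.8%

Great circle: σ = 1.7749 rad → d_gc = Rσ = 11298.9 km
Rhumb: Δφ = -1.3099, Δλ = +1.5516, Δψ = -1.6010, q = Δφ/Δψ = 0.8181 → d_rh = R√(Δφ²+q²Δλ²) = 11612.0 km
Excess = (11612.0 − 11298.9) / 11298.9 = 313.1 / 11298.9 = 2.77% ≈ 2.8%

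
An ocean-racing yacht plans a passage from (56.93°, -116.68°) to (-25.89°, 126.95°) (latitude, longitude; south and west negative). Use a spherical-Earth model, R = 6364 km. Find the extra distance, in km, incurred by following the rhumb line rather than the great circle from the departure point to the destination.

Great circle: cos σ = sin φ₁ sin φ₂ + cos φ₁ cos φ₂ cos Δλ,  σ = 2.1944 rad → d_gc = 13965.1 km
Rhumb line: Δψ = -1.6825, q = Δφ/Δψ = 0.8591, d_rh = R√(Δφ²+q²Δλ²) = 14419.9 km
Excess = 14419.9 − 13965.1 = 454.8 ≈ 455 km

455 km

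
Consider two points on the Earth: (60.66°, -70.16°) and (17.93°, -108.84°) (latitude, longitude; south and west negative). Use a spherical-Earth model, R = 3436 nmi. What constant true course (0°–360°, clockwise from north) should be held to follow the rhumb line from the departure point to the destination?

Δψ = ln[tan(π/4+φ₂/2)/tan(π/4+φ₁/2)] = -1.0221
Δλ = -0.6751 rad (taken the short way round)
course = atan2(Δλ, Δψ) = 213.45°

213.4°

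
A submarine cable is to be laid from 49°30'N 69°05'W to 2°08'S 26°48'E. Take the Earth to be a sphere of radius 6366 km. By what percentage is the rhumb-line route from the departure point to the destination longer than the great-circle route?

Great circle: σ = 1.6658 rad → d_gc = Rσ = 10604.3 km
Rhumb: Δφ = -0.9012, Δλ = +1.6735, Δψ = -1.0344, q = Δφ/Δψ = 0.8712 → d_rh = R√(Δφ²+q²Δλ²) = 10911.0 km
Excess = (10911.0 − 10604.3) / 10604.3 = 306.7 / 10604.3 = 2.89% ≈ 2.9%

2.9%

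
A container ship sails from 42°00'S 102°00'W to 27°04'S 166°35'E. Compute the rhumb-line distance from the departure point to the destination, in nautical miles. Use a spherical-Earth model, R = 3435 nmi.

Δψ = ln[tan(π/4+φ₂/2)/tan(π/4+φ₁/2)] = +0.3181;  Δφ = +0.2606 rad,  Δλ = -1.5955 rad
q = Δφ/Δψ = 0.8192
d = R·√(Δφ² + q²Δλ²) = 3435·1.33284 = 4578 nmi

4578 nmi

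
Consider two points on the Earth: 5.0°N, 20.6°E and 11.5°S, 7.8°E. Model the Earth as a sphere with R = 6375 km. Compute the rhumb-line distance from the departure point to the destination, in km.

2319 km

Δψ = ln[tan(π/4+φ₂/2)/tan(π/4+φ₁/2)] = -0.2895;  Δφ = -0.2880 rad,  Δλ = -0.2234 rad
q = Δφ/Δψ = 0.9949
d = R·√(Δφ² + q²Δλ²) = 6375·0.36378 = 2319 km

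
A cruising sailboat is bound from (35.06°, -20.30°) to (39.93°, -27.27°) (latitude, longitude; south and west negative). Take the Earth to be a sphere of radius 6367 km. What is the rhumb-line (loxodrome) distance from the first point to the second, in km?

819 km

Δψ = ln[tan(π/4+φ₂/2)/tan(π/4+φ₁/2)] = +0.1072;  Δφ = +0.0850 rad,  Δλ = -0.1216 rad
q = Δφ/Δψ = 0.7929
d = R·√(Δφ² + q²Δλ²) = 6367·0.12856 = 819 km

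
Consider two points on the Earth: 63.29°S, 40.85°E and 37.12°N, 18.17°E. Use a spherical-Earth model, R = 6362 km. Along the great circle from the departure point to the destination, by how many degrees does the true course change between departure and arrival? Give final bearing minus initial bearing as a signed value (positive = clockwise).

+8.1°

At departure: θ₁ = atan2(sin Δλ cos φ₂, cos φ₁ sin φ₂ − sin φ₁ cos φ₂ cos Δλ) = 341.68°
At arrival: θ₂ = atan2(sin Δλ cos φ₁, −cos φ₂ sin φ₁ + sin φ₂ cos φ₁ cos Δλ) = 349.79°
Δθ = θ₂ − θ₁ = +8.1°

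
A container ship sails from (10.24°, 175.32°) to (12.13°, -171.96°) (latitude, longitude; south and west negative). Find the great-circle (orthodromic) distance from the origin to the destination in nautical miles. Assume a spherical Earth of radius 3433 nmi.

756 nmi

Haversine: a = sin²(Δφ/2)+cos φ₁ cos φ₂ sin²(Δλ/2) = 0.01208;  σ = 2·atan2(√a,√(1−a))
σ = 12.619° → d = Rσ = 3433·0.22025 = 756 nmi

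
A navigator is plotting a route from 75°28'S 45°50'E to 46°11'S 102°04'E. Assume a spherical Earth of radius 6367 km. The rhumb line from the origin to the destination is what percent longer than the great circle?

Great circle: σ = 0.6517 rad → d_gc = Rσ = 4149.5 km
Rhumb: Δφ = +0.5111, Δλ = +0.9815, Δψ = +1.1487, q = Δφ/Δψ = 0.4449 → d_rh = R√(Δφ²+q²Δλ²) = 4280.2 km
Excess = (4280.2 − 4149.5) / 4149.5 = 130.7 / 4149.5 = 3.1498% ≈ 3.1%

3.1%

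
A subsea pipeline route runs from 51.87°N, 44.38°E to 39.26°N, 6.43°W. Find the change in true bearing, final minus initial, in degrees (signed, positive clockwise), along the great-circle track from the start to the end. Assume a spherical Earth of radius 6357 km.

-37.7°

Initial bearing θ₁ = atan2(sin Δλ cos φ₂, cos φ₁ sin φ₂ − sin φ₁ cos φ₂ cos Δλ) = 270.56°
Final bearing θ₂ = (initial bearing from the destination back to the start) + 180° = 232.88°
Δθ = θ₂ − θ₁ = -37.7°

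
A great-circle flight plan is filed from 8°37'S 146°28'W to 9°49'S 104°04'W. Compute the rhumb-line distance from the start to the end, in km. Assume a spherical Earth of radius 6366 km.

Δψ = ln[tan(π/4+φ₂/2)/tan(π/4+φ₁/2)] = -0.0212;  Δφ = -0.0209 rad,  Δλ = +0.7400 rad
q = Δφ/Δψ = 0.9871
d = R·√(Δφ² + q²Δλ²) = 6366·0.73075 = 4652 km

4652 km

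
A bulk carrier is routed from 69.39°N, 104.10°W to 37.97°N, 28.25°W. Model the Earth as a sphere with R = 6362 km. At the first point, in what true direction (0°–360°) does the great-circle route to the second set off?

87.3°

θ = atan2( sin Δλ·cos φ₂ ,  cos φ₁ sin φ₂ − sin φ₁ cos φ₂ cos Δλ )
  = atan2(+0.7644, +0.0362) = 87.29°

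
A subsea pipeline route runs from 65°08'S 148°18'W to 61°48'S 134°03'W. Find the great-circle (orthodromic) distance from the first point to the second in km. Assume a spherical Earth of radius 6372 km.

797 km

cos σ = sin φ₁ sin φ₂ + cos φ₁ cos φ₂ cos Δλ
      = sin(-65.13°)sin(-61.80°) + cos(-65.13°)cos(-61.80°)cos(14.25°) = 0.9922
σ = 7.164° → d = Rσ = 6372·0.12503 = 797 km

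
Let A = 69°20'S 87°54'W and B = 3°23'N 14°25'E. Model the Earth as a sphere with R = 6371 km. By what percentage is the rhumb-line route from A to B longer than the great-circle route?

6.2%

Great circle: σ = 1.7015 rad → d_gc = Rσ = 10840.5 km
Rhumb: Δφ = +1.2691, Δλ = +1.7858, Δψ = +1.7610, q = Δφ/Δψ = 0.7207 → d_rh = R√(Δφ²+q²Δλ²) = 11515.6 km
Excess = (11515.6 − 10840.5) / 10840.5 = 675.1 / 10840.5 = 6.23% ≈ 6.2%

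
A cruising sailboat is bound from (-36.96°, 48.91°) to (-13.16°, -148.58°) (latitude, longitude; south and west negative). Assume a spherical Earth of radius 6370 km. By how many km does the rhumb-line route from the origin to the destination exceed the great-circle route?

2264 km

Great circle: cos σ = sin φ₁ sin φ₂ + cos φ₁ cos φ₂ cos Δλ,  σ = 2.2208 rad → d_gc = 14146.7 km
Rhumb line: Δψ = +0.4634, q = Δφ/Δψ = 0.8964, d_rh = R√(Δφ²+q²Δλ²) = 16410.9 km
Excess = 16410.9 − 14146.7 = 2264.2 ≈ 2264 km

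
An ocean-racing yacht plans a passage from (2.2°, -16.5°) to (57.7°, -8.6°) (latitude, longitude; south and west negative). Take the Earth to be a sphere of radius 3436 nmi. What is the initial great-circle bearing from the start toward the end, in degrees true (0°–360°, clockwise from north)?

N = sin Δλ·cos φ₂ = +0.0734;  D = cos φ₁ sin φ₂ − sin φ₁ cos φ₂ cos Δλ = +0.8243
initial course = atan2(N, D) = 5.09°

5.1°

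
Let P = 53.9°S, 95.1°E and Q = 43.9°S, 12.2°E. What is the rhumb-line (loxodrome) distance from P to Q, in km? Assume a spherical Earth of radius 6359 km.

6122 km

Rhumb course C = atan2(Δλ, Δψ) with Δψ = ln[tan(π/4+φ₂/2)/tan(π/4+φ₁/2)] = +0.2667, Δλ = -1.4469 → C = 280.45°
d = R·|Δφ| / |cos C| = 6359·0.17453 / 0.18130 = 6122 km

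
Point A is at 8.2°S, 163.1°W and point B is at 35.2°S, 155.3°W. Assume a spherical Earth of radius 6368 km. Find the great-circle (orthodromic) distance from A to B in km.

cos σ = sin φ₁ sin φ₂ + cos φ₁ cos φ₂ cos Δλ
      = sin(-8.20°)sin(-35.20°) + cos(-8.20°)cos(-35.20°)cos(7.80°) = 0.8835
σ = 27.930° → d = Rσ = 6368·0.48746 = 3104 km

3104 km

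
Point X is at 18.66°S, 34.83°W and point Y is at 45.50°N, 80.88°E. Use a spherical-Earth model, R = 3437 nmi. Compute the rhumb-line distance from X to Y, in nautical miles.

7419 nmi

Rhumb course C = atan2(Δλ, Δψ) with Δψ = ln[tan(π/4+φ₂/2)/tan(π/4+φ₁/2)] = +1.2254, Δλ = +2.0195 → C = 58.75°
d = R·|Δφ| / |cos C| = 3437·1.11980 / 0.51874 = 7419 nmi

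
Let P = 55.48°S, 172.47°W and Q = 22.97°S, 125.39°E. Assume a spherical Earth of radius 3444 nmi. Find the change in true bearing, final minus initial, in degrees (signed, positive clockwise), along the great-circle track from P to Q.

Initial bearing θ₁ = atan2(sin Δλ cos φ₂, cos φ₁ sin φ₂ − sin φ₁ cos φ₂ cos Δλ) = 279.30°
Final bearing θ₂ = (initial bearing from the destination back to the start) + 180° = 322.60°
Δθ = θ₂ − θ₁ = +43.3°

+43.3°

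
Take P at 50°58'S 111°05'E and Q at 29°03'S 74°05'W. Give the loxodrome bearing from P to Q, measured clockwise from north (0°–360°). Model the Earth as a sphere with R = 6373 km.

80.6°

Meridional parts: M(φ₁)=-1.0372, M(φ₂)=-0.5303 → ΔM = +0.5069;  Δλ = +3.0514 rad
tan C = Δλ / ΔM = +6.0192 → C = 80.57°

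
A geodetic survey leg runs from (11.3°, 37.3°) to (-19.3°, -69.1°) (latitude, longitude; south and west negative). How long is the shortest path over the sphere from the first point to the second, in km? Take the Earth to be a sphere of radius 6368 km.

cos σ = sin φ₁ sin φ₂ + cos φ₁ cos φ₂ cos Δλ
      = sin(11.30°)sin(-19.30°) + cos(11.30°)cos(-19.30°)cos(-106.40°) = -0.3261
σ = 109.031° → d = Rσ = 6368·1.90294 = 12118 km

12118 km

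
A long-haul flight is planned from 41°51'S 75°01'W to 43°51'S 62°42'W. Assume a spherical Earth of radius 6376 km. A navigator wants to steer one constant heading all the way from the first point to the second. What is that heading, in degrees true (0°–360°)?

Meridional parts: M(φ₁)=-0.8056, M(φ₂)=-0.8533 → ΔM = -0.0476;  Δλ = +0.2150 rad
tan C = Δλ / ΔM = -4.5143 → C = 102.49°

102.5°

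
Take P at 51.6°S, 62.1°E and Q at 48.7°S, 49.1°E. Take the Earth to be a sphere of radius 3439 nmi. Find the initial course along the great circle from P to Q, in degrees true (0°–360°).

θ = atan2( sin Δλ·cos φ₂ ,  cos φ₁ sin φ₂ − sin φ₁ cos φ₂ cos Δλ )
  = atan2(-0.1485, +0.0373) = 284.12°

284.1°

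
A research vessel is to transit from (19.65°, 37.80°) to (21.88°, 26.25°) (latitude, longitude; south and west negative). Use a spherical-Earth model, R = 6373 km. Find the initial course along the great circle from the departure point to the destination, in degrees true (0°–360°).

283.7°

θ = atan2( sin Δλ·cos φ₂ ,  cos φ₁ sin φ₂ − sin φ₁ cos φ₂ cos Δλ )
  = atan2(-0.1858, +0.0452) = 283.68°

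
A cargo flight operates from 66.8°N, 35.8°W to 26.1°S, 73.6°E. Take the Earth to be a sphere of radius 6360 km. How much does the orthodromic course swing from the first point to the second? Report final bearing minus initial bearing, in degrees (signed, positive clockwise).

+71.0°

At departure: θ₁ = atan2(sin Δλ cos φ₂, cos φ₁ sin φ₂ − sin φ₁ cos φ₂ cos Δλ) = 83.21°
At arrival: θ₂ = atan2(sin Δλ cos φ₁, −cos φ₂ sin φ₁ + sin φ₂ cos φ₁ cos Δλ) = 154.18°
Δθ = θ₂ − θ₁ = +71.0°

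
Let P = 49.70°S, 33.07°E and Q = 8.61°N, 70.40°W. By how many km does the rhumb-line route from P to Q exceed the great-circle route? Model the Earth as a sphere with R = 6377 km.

Great circle: cos σ = sin φ₁ sin φ₂ + cos φ₁ cos φ₂ cos Δλ,  σ = 1.8371 rad → d_gc = 11715.0 km
Rhumb line: Δψ = +1.1534, q = Δφ/Δψ = 0.8823, d_rh = R√(Δφ²+q²Δλ²) = 12056.9 km
Excess = 12056.9 − 11715.0 = 341.9 ≈ 342 km

342 km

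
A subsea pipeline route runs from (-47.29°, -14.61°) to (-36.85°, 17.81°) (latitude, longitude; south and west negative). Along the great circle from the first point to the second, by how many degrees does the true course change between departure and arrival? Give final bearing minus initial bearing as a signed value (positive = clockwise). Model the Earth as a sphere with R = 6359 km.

At departure: θ₁ = atan2(sin Δλ cos φ₂, cos φ₁ sin φ₂ − sin φ₁ cos φ₂ cos Δλ) = 78.21°
At arrival: θ₂ = atan2(sin Δλ cos φ₁, −cos φ₂ sin φ₁ + sin φ₂ cos φ₁ cos Δλ) = 56.07°
Δθ = θ₂ − θ₁ = -22.1°

-22.1°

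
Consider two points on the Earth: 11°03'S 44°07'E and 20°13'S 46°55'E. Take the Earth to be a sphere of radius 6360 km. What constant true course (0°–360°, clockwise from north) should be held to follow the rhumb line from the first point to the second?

163.6°

Meridional parts: M(φ₁)=-0.1941, M(φ₂)=-0.3604 → ΔM = -0.1663;  Δλ = +0.0489 rad
tan C = Δλ / ΔM = -0.2938 → C = 163.63°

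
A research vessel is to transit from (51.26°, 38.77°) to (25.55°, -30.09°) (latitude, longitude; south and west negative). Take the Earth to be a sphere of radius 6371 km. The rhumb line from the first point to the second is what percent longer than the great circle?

Great circle: σ = 1.0003 rad → d_gc = Rσ = 6373.1 km
Rhumb: Δφ = -0.4487, Δλ = -1.2018, Δψ = -0.5839, q = Δφ/Δψ = 0.7685 → d_rh = R√(Δφ²+q²Δλ²) = 6542.3 km
Excess = (6542.3 − 6373.1) / 6373.1 = 169.2 / 6373.1 = 2.655% ≈ 2.7%

2.7%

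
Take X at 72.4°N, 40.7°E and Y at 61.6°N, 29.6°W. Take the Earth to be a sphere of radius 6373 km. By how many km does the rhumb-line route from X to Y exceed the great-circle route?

Great circle: cos σ = sin φ₁ sin φ₂ + cos φ₁ cos φ₂ cos Δλ,  σ = 0.4801 rad → d_gc = 3059.6 km
Rhumb line: Δψ = -0.4914, q = Δφ/Δψ = 0.3836, d_rh = R√(Δφ²+q²Δλ²) = 3231.3 km
Excess = 3231.3 − 3059.6 = 171.7 ≈ 172 km

172 km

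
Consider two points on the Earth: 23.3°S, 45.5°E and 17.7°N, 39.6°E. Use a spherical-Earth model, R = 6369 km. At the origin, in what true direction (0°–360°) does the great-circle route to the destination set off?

351.5°

N = sin Δλ·cos φ₂ = -0.0979;  D = cos φ₁ sin φ₂ − sin φ₁ cos φ₂ cos Δλ = +0.6541
initial course = atan2(N, D) = 351.48°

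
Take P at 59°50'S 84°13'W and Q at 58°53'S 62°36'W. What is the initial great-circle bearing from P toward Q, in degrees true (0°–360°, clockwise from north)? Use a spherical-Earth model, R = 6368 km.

94.5°

θ = atan2( sin Δλ·cos φ₂ ,  cos φ₁ sin φ₂ − sin φ₁ cos φ₂ cos Δλ )
  = atan2(+0.1904, -0.0148) = 94.46°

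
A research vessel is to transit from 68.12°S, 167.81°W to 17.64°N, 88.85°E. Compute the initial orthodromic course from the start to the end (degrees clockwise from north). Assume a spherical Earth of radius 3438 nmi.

θ = atan2( sin Δλ·cos φ₂ ,  cos φ₁ sin φ₂ − sin φ₁ cos φ₂ cos Δλ )
  = atan2(-0.9273, -0.0911) = 264.39°

264.4°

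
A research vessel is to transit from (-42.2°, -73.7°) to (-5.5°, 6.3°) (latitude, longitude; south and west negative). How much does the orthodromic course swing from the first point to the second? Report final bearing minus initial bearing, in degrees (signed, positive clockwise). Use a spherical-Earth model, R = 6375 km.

-39.3°

Initial bearing θ₁ = atan2(sin Δλ cos φ₂, cos φ₁ sin φ₂ − sin φ₁ cos φ₂ cos Δλ) = 87.37°
Final bearing θ₂ = (initial bearing from the destination back to the start) + 180° = 48.03°
Δθ = θ₂ − θ₁ = -39.3°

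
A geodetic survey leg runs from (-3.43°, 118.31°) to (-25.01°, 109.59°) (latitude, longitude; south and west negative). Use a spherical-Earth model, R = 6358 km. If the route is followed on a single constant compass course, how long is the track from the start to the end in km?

2570 km

Rhumb course C = atan2(Δλ, Δψ) with Δψ = ln[tan(π/4+φ₂/2)/tan(π/4+φ₁/2)] = -0.3912, Δλ = -0.1522 → C = 201.26°
d = R·|Δφ| / |cos C| = 6358·0.37664 / 0.93195 = 2570 km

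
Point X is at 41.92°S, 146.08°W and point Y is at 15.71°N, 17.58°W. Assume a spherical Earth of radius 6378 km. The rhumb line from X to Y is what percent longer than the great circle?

Great circle: σ = 2.2482 rad → d_gc = Rσ = 14339.2 km
Rhumb: Δφ = +1.0058, Δλ = +2.2427, Δψ = +1.0850, q = Δφ/Δψ = 0.9271 → d_rh = R√(Δφ²+q²Δλ²) = 14731.0 km
Excess = (14731.0 − 14339.2) / 14339.2 = 391.8 / 14339.2 = 2.73% ≈ 2.7%

2.7%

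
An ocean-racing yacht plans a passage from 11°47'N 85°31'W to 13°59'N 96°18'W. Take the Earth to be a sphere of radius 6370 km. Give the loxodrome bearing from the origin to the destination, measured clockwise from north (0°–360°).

281.8°

Δψ = ln[tan(π/4+φ₂/2)/tan(π/4+φ₁/2)] = +0.0394
Δλ = -0.1882 rad (taken the short way round)
course = atan2(Δλ, Δψ) = 281.82°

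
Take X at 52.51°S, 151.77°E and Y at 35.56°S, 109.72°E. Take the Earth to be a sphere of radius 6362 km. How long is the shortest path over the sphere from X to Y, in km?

3775 km

Haversine: a = sin²(Δφ/2)+cos φ₁ cos φ₂ sin²(Δλ/2) = 0.08545;  σ = 2·atan2(√a,√(1−a))
σ = 33.994° → d = Rσ = 6362·0.59331 = 3775 km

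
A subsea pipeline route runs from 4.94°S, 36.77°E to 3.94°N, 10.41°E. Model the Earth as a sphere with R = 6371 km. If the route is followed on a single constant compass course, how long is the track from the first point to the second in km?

3090 km

Δψ = ln[tan(π/4+φ₂/2)/tan(π/4+φ₁/2)] = +0.1551;  Δφ = +0.1550 rad,  Δλ = -0.4601 rad
q = Δφ/Δψ = 0.9990
d = R·√(Δφ² + q²Δλ²) = 6371·0.48502 = 3090 km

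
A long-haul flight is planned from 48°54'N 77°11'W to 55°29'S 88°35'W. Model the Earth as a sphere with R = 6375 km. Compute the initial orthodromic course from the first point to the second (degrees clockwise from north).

N = sin Δλ·cos φ₂ = -0.1120;  D = cos φ₁ sin φ₂ − sin φ₁ cos φ₂ cos Δλ = -0.9602
initial course = atan2(N, D) = 186.65°

186.7°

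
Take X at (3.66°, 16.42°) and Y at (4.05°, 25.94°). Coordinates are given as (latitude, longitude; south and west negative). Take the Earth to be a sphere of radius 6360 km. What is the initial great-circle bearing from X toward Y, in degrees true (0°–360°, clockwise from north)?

87.3°

N = sin Δλ·cos φ₂ = +0.1650;  D = cos φ₁ sin φ₂ − sin φ₁ cos φ₂ cos Δλ = +0.0077
initial course = atan2(N, D) = 87.33°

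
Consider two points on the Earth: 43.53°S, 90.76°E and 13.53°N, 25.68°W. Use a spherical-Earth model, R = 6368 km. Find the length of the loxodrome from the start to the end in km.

Δψ = ln[tan(π/4+φ₂/2)/tan(π/4+φ₁/2)] = +1.0839;  Δφ = +0.9959 rad,  Δλ = -2.0323 rad
q = Δφ/Δψ = 0.9188
d = R·√(Δφ² + q²Δλ²) = 6368·2.11619 = 13476 km

13476 km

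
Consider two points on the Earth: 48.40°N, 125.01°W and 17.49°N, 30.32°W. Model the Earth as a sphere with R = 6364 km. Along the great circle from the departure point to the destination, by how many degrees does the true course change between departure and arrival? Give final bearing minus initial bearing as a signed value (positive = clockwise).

At departure: θ₁ = atan2(sin Δλ cos φ₂, cos φ₁ sin φ₂ − sin φ₁ cos φ₂ cos Δλ) = 74.82°
At arrival: θ₂ = atan2(sin Δλ cos φ₁, −cos φ₂ sin φ₁ + sin φ₂ cos φ₁ cos Δλ) = 137.79°
Δθ = θ₂ − θ₁ = +63.0°

+63.0°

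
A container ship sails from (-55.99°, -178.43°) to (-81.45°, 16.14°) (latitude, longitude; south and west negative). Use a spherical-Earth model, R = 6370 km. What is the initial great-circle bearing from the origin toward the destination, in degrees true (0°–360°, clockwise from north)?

N = sin Δλ·cos φ₂ = -0.0374;  D = cos φ₁ sin φ₂ − sin φ₁ cos φ₂ cos Δλ = -0.6724
initial course = atan2(N, D) = 183.18°

183.2°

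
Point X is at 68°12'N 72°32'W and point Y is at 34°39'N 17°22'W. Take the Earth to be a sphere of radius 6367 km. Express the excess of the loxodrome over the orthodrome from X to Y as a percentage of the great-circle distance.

Great circle: σ = 0.7920 rad → d_gc = Rσ = 5042.9 km
Rhumb: Δφ = -0.5856, Δλ = +0.9628, Δψ = -1.0019, q = Δφ/Δψ = 0.5844 → d_rh = R√(Δφ²+q²Δλ²) = 5170.8 km
Excess = (5170.8 − 5042.9) / 5042.9 = 127.9 / 5042.9 = 2.54% ≈ 2.5%

2.5%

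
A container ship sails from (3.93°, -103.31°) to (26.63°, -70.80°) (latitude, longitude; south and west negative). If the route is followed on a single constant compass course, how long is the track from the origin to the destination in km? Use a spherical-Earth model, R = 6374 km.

Rhumb course C = atan2(Δλ, Δψ) with Δψ = ln[tan(π/4+φ₂/2)/tan(π/4+φ₁/2)] = +0.4138, Δλ = +0.5674 → C = 53.90°
d = R·|Δφ| / |cos C| = 6374·0.39619 / 0.58927 = 4286 km

4286 km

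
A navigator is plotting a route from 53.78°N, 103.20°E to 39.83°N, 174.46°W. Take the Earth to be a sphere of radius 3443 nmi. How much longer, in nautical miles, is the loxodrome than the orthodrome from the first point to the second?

173 nmi

Great circle: cos σ = sin φ₁ sin φ₂ + cos φ₁ cos φ₂ cos Δλ,  σ = 0.9555 rad → d_gc = 3289.7 nmi
Rhumb line: Δψ = -0.3586, q = Δφ/Δψ = 0.6789, d_rh = R√(Δφ²+q²Δλ²) = 3462.3 nmi
Excess = 3462.3 − 3289.7 = 172.6 ≈ 173 nmi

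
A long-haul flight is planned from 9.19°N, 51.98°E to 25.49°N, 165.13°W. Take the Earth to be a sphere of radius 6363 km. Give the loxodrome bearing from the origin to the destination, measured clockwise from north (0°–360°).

Meridional parts: M(φ₁)=+0.1611, M(φ₂)=+0.4603 → ΔM = +0.2992;  Δλ = +2.4939 rad
tan C = Δλ / ΔM = +8.3340 → C = 83.16°

83.2°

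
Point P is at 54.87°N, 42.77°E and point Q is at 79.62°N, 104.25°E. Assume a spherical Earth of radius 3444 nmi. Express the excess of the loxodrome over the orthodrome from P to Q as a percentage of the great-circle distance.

Great circle: σ = 0.5472 rad → d_gc = Rσ = 1884.7 nmi
Rhumb: Δφ = +0.4320, Δλ = +1.0730, Δψ = +1.2485, q = Δφ/Δψ = 0.3460 → d_rh = R√(Δφ²+q²Δλ²) = 1961.7 nmi
Excess = (1961.7 − 1884.7) / 1884.7 = 77.0 / 1884.7 = 4.09% ≈ 4.1%

4.1%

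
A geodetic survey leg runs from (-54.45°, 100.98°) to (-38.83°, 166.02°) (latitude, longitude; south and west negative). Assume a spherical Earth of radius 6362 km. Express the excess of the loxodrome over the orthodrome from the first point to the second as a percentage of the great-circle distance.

3.1%

Great circle: σ = 0.7936 rad → d_gc = Rσ = 5049.0 km
Rhumb: Δφ = +0.2726, Δλ = +1.1352, Δψ = +0.4011, q = Δφ/Δψ = 0.6796 → d_rh = R√(Δφ²+q²Δλ²) = 5205.6 km
Excess = (5205.6 − 5049.0) / 5049.0 = 156.6 / 5049.0 = 3.10% ≈ 3.1%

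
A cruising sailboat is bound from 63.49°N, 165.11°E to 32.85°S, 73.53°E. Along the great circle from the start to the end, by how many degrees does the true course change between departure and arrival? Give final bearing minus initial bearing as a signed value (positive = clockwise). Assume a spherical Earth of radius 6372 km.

-44.3°

At departure: θ₁ = atan2(sin Δλ cos φ₂, cos φ₁ sin φ₂ − sin φ₁ cos φ₂ cos Δλ) = 255.23°
At arrival: θ₂ = atan2(sin Δλ cos φ₁, −cos φ₂ sin φ₁ + sin φ₂ cos φ₁ cos Δλ) = 210.91°
Δθ = θ₂ − θ₁ = -44.3°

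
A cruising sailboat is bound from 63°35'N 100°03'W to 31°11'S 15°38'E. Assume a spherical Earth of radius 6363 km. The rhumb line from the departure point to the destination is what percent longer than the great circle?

3.8%

Great circle: σ = 2.2506 rad → d_gc = Rσ = 14320.8 km
Rhumb: Δφ = -1.6540, Δλ = +2.0191, Δψ = -2.0227, q = Δφ/Δψ = 0.8177 → d_rh = R√(Δφ²+q²Δλ²) = 14870.1 km
Excess = (14870.1 − 14320.8) / 14320.8 = 549.3 / 14320.8 = 3.84% ≈ 3.8%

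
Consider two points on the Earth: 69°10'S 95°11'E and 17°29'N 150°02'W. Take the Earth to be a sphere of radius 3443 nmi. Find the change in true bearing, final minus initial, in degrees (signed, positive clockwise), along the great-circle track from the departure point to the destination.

Initial bearing θ₁ = atan2(sin Δλ cos φ₂, cos φ₁ sin φ₂ − sin φ₁ cos φ₂ cos Δλ) = 107.13°
Final bearing θ₂ = (initial bearing from the destination back to the start) + 180° = 20.88°
Δθ = θ₂ − θ₁ = -86.3°

-86.3°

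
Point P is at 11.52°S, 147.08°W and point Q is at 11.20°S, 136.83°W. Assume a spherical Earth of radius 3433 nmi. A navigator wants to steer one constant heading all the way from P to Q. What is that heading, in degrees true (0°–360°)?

Meridional parts: M(φ₁)=-0.2024, M(φ₂)=-0.1967 → ΔM = +0.0057;  Δλ = +0.1789 rad
tan C = Δλ / ΔM = +31.4037 → C = 88.18°

88.2°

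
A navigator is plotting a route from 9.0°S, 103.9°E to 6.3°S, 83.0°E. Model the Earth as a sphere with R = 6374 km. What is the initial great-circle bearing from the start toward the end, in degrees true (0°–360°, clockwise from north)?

275.9°

θ = atan2( sin Δλ·cos φ₂ ,  cos φ₁ sin φ₂ − sin φ₁ cos φ₂ cos Δλ )
  = atan2(-0.3546, +0.0369) = 275.94°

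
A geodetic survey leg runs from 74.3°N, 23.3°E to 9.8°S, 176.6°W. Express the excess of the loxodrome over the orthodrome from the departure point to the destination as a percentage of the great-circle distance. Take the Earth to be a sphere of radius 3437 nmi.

20.3%

Great circle: σ = 1.9983 rad → d_gc = Rσ = 6868.1 nmi
Rhumb: Δφ = -1.4678, Δλ = +2.7943, Δψ = -2.1533, q = Δφ/Δψ = 0.6817 → d_rh = R√(Δφ²+q²Δλ²) = 8264.9 nmi
Excess = (8264.9 − 6868.1) / 6868.1 = 1396.8 / 6868.1 = 20.34% ≈ 20.3%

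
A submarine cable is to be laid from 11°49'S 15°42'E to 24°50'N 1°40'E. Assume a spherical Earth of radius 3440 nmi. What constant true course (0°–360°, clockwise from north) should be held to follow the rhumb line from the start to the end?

339.5°

Meridional parts: M(φ₁)=-0.2077, M(φ₂)=+0.4477 → ΔM = +0.6554;  Δλ = -0.2449 rad
tan C = Δλ / ΔM = -0.3737 → C = 339.51°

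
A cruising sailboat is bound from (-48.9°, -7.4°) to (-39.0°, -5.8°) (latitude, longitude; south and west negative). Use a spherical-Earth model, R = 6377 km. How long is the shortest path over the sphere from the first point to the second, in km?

Haversine: a = sin²(Δφ/2)+cos φ₁ cos φ₂ sin²(Δλ/2) = 0.00754;  σ = 2·atan2(√a,√(1−a))
σ = 9.966° → d = Rσ = 6377·0.17394 = 1109 km

1109 km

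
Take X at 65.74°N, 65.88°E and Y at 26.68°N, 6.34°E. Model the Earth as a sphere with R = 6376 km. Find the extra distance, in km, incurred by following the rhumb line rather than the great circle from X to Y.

156 km

Great circle: cos σ = sin φ₁ sin φ₂ + cos φ₁ cos φ₂ cos Δλ,  σ = 0.9329 rad → d_gc = 5948.5 km
Rhumb line: Δψ = -1.0540, q = Δφ/Δψ = 0.6468, d_rh = R√(Δφ²+q²Δλ²) = 6104.1 km
Excess = 6104.1 − 5948.5 = 155.6 ≈ 156 km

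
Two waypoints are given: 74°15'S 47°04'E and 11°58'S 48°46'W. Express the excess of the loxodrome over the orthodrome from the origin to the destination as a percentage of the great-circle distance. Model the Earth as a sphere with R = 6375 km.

7.1%

Great circle: σ = 1.3974 rad → d_gc = Rσ = 8908.2 km
Rhumb: Δφ = +1.0870, Δλ = -1.6726, Δψ = +1.7678, q = Δφ/Δψ = 0.6149 → d_rh = R√(Δφ²+q²Δλ²) = 9540.2 km
Excess = (9540.2 − 8908.2) / 8908.2 = 632.0 / 8908.2 = 7.09% ≈ 7.1%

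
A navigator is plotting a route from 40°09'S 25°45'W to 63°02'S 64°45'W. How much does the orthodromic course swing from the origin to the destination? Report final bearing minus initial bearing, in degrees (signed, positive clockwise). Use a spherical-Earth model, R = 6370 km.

+31.6°

At departure: θ₁ = atan2(sin Δλ cos φ₂, cos φ₁ sin φ₂ − sin φ₁ cos φ₂ cos Δλ) = 212.15°
At arrival: θ₂ = atan2(sin Δλ cos φ₁, −cos φ₂ sin φ₁ + sin φ₂ cos φ₁ cos Δλ) = 243.77°
Δθ = θ₂ − θ₁ = +31.6°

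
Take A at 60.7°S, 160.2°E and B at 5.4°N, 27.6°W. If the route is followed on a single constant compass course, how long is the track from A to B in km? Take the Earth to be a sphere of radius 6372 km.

Δψ = ln[tan(π/4+φ₂/2)/tan(π/4+φ₁/2)] = +1.4360;  Δφ = +1.1537 rad,  Δλ = +3.0055 rad
q = Δφ/Δψ = 0.8034
d = R·√(Δφ² + q²Δλ²) = 6372·2.67593 = 17051 km

17051 km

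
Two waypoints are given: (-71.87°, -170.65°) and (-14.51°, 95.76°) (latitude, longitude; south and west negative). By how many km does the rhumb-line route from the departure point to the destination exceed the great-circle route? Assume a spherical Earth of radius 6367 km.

576 km

Great circle: cos σ = sin φ₁ sin φ₂ + cos φ₁ cos φ₂ cos Δλ,  σ = 1.3498 rad → d_gc = 8593.9 km
Rhumb line: Δψ = +1.5794, q = Δφ/Δψ = 0.6339, d_rh = R√(Δφ²+q²Δλ²) = 9169.9 km
Excess = 9169.9 − 8593.9 = 576.0 ≈ 576 km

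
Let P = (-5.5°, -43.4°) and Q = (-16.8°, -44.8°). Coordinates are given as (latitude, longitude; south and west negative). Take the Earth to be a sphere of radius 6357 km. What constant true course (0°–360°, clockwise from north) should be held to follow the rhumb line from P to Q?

186.9°

Δψ = ln[tan(π/4+φ₂/2)/tan(π/4+φ₁/2)] = -0.2014
Δλ = -0.0244 rad (taken the short way round)
course = atan2(Δλ, Δψ) = 186.92°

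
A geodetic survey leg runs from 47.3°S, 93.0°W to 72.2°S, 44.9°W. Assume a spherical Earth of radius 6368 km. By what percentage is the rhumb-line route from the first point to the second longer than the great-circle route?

Great circle: σ = 0.5769 rad → d_gc = Rσ = 3673.4 km
Rhumb: Δφ = -0.4346, Δλ = +0.8395, Δψ = -0.9148, q = Δφ/Δψ = 0.4751 → d_rh = R√(Δφ²+q²Δλ²) = 3756.2 km
Excess = (3756.2 − 3673.4) / 3673.4 = 82.8 / 3673.4 = 2.254% ≈ 2.3%

2.3%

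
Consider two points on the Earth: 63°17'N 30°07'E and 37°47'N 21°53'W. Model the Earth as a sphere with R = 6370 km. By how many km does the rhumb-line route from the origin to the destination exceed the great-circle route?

Great circle: cos σ = sin φ₁ sin φ₂ + cos φ₁ cos φ₂ cos Δλ,  σ = 0.6982 rad → d_gc = 4447.3 km
Rhumb line: Δψ = -0.7245, q = Δφ/Δψ = 0.6143, d_rh = R√(Δφ²+q²Δλ²) = 4544.1 km
Excess = 4544.1 − 4447.3 = 96.8 ≈ 97 km

97 km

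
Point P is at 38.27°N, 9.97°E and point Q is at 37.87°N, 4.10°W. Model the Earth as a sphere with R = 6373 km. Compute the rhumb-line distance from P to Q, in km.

Δψ = ln[tan(π/4+φ₂/2)/tan(π/4+φ₁/2)] = -0.0089;  Δφ = -0.0070 rad,  Δλ = -0.2456 rad
q = Δφ/Δψ = 0.7873
d = R·√(Δφ² + q²Δλ²) = 6373·0.19345 = 1233 km

1233 km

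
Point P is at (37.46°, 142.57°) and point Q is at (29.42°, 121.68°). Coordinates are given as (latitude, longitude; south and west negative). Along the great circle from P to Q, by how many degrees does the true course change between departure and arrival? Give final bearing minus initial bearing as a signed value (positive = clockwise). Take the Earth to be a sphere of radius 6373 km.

-11.6°

Initial bearing θ₁ = atan2(sin Δλ cos φ₂, cos φ₁ sin φ₂ − sin φ₁ cos φ₂ cos Δλ) = 251.31°
Final bearing θ₂ = (initial bearing from the destination back to the start) + 180° = 239.69°
Δθ = θ₂ − θ₁ = -11.6°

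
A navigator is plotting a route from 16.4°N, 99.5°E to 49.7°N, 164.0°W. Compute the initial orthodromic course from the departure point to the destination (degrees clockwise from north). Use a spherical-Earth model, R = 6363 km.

40.5°

θ = atan2( sin Δλ·cos φ₂ ,  cos φ₁ sin φ₂ − sin φ₁ cos φ₂ cos Δλ )
  = atan2(+0.6426, +0.7523) = 40.50°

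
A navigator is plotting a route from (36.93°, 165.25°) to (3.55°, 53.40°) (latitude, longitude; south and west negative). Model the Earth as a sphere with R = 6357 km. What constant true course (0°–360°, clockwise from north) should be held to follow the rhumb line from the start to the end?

Meridional parts: M(φ₁)=+0.6945, M(φ₂)=+0.0620 → ΔM = -0.6325;  Δλ = -1.9522 rad
tan C = Δλ / ΔM = +3.0866 → C = 252.05°

252.0°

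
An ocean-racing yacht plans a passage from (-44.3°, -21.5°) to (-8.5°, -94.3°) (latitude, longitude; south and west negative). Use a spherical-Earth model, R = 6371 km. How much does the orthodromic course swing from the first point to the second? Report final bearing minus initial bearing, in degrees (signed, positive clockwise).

At departure: θ₁ = atan2(sin Δλ cos φ₂, cos φ₁ sin φ₂ − sin φ₁ cos φ₂ cos Δλ) = 275.95°
At arrival: θ₂ = atan2(sin Δλ cos φ₁, −cos φ₂ sin φ₁ + sin φ₂ cos φ₁ cos Δλ) = 313.97°
Δθ = θ₂ − θ₁ = +38.0°

+38.0°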